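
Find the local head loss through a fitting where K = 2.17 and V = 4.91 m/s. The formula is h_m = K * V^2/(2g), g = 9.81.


Minor loss formula: h_m = K * V^2/(2g).
V^2 = 4.91^2 = 24.1081.
V^2/(2g) = 24.1081 / 19.62 = 1.2288 m.
h_m = 2.17 * 1.2288 = 2.6664 m.

2.6664


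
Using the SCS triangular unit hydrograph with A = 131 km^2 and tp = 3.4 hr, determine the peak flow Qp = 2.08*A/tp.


SCS formula: Qp = 2.08 * A / tp.
Qp = 2.08 * 131 / 3.4
   = 272.48 / 3.4
   = 80.14 m^3/s per cm.

80.14


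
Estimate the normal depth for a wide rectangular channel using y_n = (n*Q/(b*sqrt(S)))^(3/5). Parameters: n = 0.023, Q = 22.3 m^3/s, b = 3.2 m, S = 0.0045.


We use the wide-channel approximation y_n = (n*Q/(b*sqrt(S)))^(3/5).
sqrt(S) = sqrt(0.0045) = 0.067082.
Numerator: n*Q = 0.023 * 22.3 = 0.5129.
Denominator: b*sqrt(S) = 3.2 * 0.067082 = 0.214662.
arg = 2.3893.
y_n = 2.3893^(3/5) = 1.6864 m.

1.6864


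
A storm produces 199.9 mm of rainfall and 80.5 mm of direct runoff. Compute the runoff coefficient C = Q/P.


The runoff coefficient C = runoff depth / rainfall depth.
C = 80.5 / 199.9
  = 0.4027.

0.4027


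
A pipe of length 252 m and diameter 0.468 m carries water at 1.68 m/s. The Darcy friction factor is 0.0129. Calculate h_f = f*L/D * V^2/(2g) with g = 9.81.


Darcy-Weisbach equation: h_f = f * (L/D) * V^2/(2g).
f * L/D = 0.0129 * 252/0.468 = 6.9462.
V^2/(2g) = 1.68^2 / (2*9.81) = 2.8224 / 19.62 = 0.1439 m.
h_f = 6.9462 * 0.1439 = 0.999 m.

0.999


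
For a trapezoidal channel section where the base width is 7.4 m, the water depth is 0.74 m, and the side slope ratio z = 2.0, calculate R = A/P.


For a trapezoidal section with side slope z:
A = (b + z*y)*y = (7.4 + 2.0*0.74)*0.74 = 6.571 m^2.
P = b + 2*y*sqrt(1 + z^2) = 7.4 + 2*0.74*sqrt(1 + 2.0^2) = 10.709 m.
R = A/P = 6.571 / 10.709 = 0.6136 m.

0.6136


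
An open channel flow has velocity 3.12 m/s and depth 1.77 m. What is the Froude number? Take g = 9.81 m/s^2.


The Froude number is defined as Fr = V / sqrt(g*y).
g*y = 9.81 * 1.77 = 17.3637.
sqrt(g*y) = sqrt(17.3637) = 4.167.
Fr = 3.12 / 4.167 = 0.7487.

0.7487


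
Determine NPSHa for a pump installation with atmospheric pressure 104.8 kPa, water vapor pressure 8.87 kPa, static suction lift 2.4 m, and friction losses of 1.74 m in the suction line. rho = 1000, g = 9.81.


NPSHa = p_atm/(rho*g) - z_s - hf_s - p_vap/(rho*g).
p_atm/(rho*g) = 104.8*1000 / (1000*9.81) = 10.683 m.
p_vap/(rho*g) = 8.87*1000 / (1000*9.81) = 0.904 m.
NPSHa = 10.683 - 2.4 - 1.74 - 0.904
      = 5.64 m.

5.64


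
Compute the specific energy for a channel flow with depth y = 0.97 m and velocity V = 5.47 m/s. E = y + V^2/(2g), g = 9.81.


Specific energy E = y + V^2/(2g).
Velocity head = V^2/(2g) = 5.47^2 / (2*9.81) = 29.9209 / 19.62 = 1.525 m.
E = 0.97 + 1.525 = 2.495 m.

2.495


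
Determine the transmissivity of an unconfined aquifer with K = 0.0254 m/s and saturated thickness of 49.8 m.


Transmissivity is defined as T = K * h.
T = 0.0254 * 49.8
  = 1.2649 m^2/s.

1.2649


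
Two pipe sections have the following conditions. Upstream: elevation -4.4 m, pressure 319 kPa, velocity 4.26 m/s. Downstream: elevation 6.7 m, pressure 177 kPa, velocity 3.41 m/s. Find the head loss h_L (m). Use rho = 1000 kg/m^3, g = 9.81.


Total head at each section: H = z + p/(rho*g) + V^2/(2g).
H1 = -4.4 + 319*1000/(1000*9.81) + 4.26^2/(2*9.81)
   = -4.4 + 32.518 + 0.925
   = 29.043 m.
H2 = 6.7 + 177*1000/(1000*9.81) + 3.41^2/(2*9.81)
   = 6.7 + 18.043 + 0.5927
   = 25.335 m.
h_L = H1 - H2 = 29.043 - 25.335 = 3.707 m.

3.707


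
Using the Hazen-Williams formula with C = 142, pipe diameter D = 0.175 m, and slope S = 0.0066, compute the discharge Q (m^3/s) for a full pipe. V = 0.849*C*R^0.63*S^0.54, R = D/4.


For a full circular pipe, R = D/4 = 0.175/4 = 0.0437 m.
V = 0.849 * 142 * 0.0437^0.63 * 0.0066^0.54
  = 0.849 * 142 * 0.139257 * 0.066459
  = 1.1157 m/s.
Pipe area A = pi*D^2/4 = pi*0.175^2/4 = 0.0241 m^2.
Q = A * V = 0.0241 * 1.1157 = 0.0268 m^3/s.

0.0268


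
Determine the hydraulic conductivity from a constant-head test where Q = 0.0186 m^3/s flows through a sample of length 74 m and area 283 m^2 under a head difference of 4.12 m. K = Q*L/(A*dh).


From K = Q*L / (A*dh):
Numerator: Q*L = 0.0186 * 74 = 1.3764.
Denominator: A*dh = 283 * 4.12 = 1165.96.
K = 1.3764 / 1165.96 = 0.00118 m/s.

0.00118


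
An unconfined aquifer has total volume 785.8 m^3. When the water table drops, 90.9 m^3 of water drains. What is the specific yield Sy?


Specific yield Sy = Volume drained / Total volume.
Sy = 90.9 / 785.8
   = 0.1157.

0.1157


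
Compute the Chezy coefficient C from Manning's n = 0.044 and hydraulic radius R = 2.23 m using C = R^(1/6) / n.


The Chezy coefficient relates to Manning's n through C = R^(1/6) / n.
R^(1/6) = 2.23^(1/6) = 1.143012.
C = 1.143012 / 0.044 = 25.98 m^(1/2)/s.

25.98


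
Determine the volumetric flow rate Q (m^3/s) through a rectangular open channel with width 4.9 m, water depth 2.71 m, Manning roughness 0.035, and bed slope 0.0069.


For a rectangular channel, the cross-sectional area A = b * y = 4.9 * 2.71 = 13.28 m^2.
The wetted perimeter P = b + 2y = 4.9 + 2*2.71 = 10.32 m.
Hydraulic radius R = A/P = 13.28/10.32 = 1.2867 m.
Velocity V = (1/n)*R^(2/3)*S^(1/2) = (1/0.035)*1.2867^(2/3)*0.0069^(1/2) = 2.8077 m/s.
Discharge Q = A * V = 13.28 * 2.8077 = 37.283 m^3/s.

37.283


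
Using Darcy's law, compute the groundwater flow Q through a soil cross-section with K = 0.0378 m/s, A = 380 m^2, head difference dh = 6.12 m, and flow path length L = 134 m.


Darcy's law: Q = K * A * i, where i = dh/L.
Hydraulic gradient i = 6.12 / 134 = 0.045672.
Q = 0.0378 * 380 * 0.045672
  = 0.656 m^3/s.

0.656


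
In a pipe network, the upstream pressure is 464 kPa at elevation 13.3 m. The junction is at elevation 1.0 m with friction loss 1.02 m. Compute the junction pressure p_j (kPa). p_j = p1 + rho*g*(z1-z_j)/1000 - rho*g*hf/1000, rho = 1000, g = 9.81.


Junction pressure: p_j = p1 + rho*g*(z1 - z_j)/1000 - rho*g*hf/1000.
Elevation term = 1000*9.81*(13.3 - 1.0)/1000 = 120.663 kPa.
Friction term = 1000*9.81*1.02/1000 = 10.006 kPa.
p_j = 464 + 120.663 - 10.006 = 574.66 kPa.

574.66


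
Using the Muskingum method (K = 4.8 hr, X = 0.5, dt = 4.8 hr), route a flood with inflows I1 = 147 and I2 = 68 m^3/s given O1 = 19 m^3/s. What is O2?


Muskingum coefficients:
denom = 2*K*(1-X) + dt = 2*4.8*(1-0.5) + 4.8 = 9.6.
C0 = (dt - 2*K*X)/denom = (4.8 - 2*4.8*0.5)/9.6 = 0.0.
C1 = (dt + 2*K*X)/denom = (4.8 + 2*4.8*0.5)/9.6 = 1.0.
C2 = (2*K*(1-X) - dt)/denom = 0.0.
O2 = C0*I2 + C1*I1 + C2*O1
   = 0.0*68 + 1.0*147 + 0.0*19
   = 147.0 m^3/s.

147.0


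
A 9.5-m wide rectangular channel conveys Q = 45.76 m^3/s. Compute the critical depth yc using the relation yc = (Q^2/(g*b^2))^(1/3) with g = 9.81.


Using yc = (Q^2 / (g * b^2))^(1/3):
Q^2 = 45.76^2 = 2093.98.
g * b^2 = 9.81 * 9.5^2 = 9.81 * 90.25 = 885.35.
Q^2 / (g*b^2) = 2093.98 / 885.35 = 2.3651.
yc = 2.3651^(1/3) = 1.3324 m.

1.3324


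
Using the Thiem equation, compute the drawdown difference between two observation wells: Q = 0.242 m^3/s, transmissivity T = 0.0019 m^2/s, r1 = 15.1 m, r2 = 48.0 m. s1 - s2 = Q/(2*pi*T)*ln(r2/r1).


Thiem equation: s1 - s2 = Q/(2*pi*T) * ln(r2/r1).
ln(r2/r1) = ln(48.0/15.1) = 1.1565.
Q/(2*pi*T) = 0.242 / (2*pi*0.0019) = 0.242 / 0.0119 = 20.2713.
s1 - s2 = 20.2713 * 1.1565 = 23.4439 m.

23.4439


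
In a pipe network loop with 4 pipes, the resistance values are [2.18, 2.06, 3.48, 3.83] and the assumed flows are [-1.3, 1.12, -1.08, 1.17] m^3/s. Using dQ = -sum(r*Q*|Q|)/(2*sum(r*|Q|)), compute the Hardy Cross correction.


Numerator terms (r*Q*|Q|): 2.18*-1.3*|-1.3| = -3.6842; 2.06*1.12*|1.12| = 2.5841; 3.48*-1.08*|-1.08| = -4.0591; 3.83*1.17*|1.17| = 5.2429.
Sum of numerator = 0.0837.
Denominator terms (r*|Q|): 2.18*|-1.3| = 2.834; 2.06*|1.12| = 2.3072; 3.48*|-1.08| = 3.7584; 3.83*|1.17| = 4.4811.
2 * sum of denominator = 2 * 13.3807 = 26.7614.
dQ = -0.0837 / 26.7614 = -0.0031 m^3/s.

-0.0031


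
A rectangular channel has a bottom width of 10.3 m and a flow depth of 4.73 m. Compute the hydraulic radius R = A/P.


For a rectangular section:
Flow area A = b * y = 10.3 * 4.73 = 48.72 m^2.
Wetted perimeter P = b + 2y = 10.3 + 2*4.73 = 19.76 m.
Hydraulic radius R = A/P = 48.72 / 19.76 = 2.4655 m.

2.4655


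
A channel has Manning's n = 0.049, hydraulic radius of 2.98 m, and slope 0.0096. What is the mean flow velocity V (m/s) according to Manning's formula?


Manning's equation gives V = (1/n) * R^(2/3) * S^(1/2).
First, compute R^(2/3) = 2.98^(2/3) = 2.0708.
Next, S^(1/2) = 0.0096^(1/2) = 0.09798.
Then 1/n = 1/0.049 = 20.41.
V = 20.41 * 2.0708 * 0.09798 = 4.1408 m/s.

4.1408


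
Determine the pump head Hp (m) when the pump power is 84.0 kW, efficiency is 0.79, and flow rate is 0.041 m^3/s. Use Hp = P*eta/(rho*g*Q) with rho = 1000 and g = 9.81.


Pump head formula: Hp = P * eta / (rho * g * Q).
Numerator: P * eta = 84.0 * 1000 * 0.79 = 66360.0 W.
Denominator: rho * g * Q = 1000 * 9.81 * 0.041 = 402.21.
Hp = 66360.0 / 402.21 = 164.99 m.

164.99


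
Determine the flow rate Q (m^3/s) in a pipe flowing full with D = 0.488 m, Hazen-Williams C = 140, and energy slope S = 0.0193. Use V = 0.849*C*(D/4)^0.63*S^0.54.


For a full circular pipe, R = D/4 = 0.488/4 = 0.122 m.
V = 0.849 * 140 * 0.122^0.63 * 0.0193^0.54
  = 0.849 * 140 * 0.265709 * 0.118632
  = 3.7467 m/s.
Pipe area A = pi*D^2/4 = pi*0.488^2/4 = 0.187 m^2.
Q = A * V = 0.187 * 3.7467 = 0.7008 m^3/s.

0.7008


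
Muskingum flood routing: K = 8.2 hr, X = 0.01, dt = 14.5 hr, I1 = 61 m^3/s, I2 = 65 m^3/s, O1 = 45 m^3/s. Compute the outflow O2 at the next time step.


Muskingum coefficients:
denom = 2*K*(1-X) + dt = 2*8.2*(1-0.01) + 14.5 = 30.736.
C0 = (dt - 2*K*X)/denom = (14.5 - 2*8.2*0.01)/30.736 = 0.4664.
C1 = (dt + 2*K*X)/denom = (14.5 + 2*8.2*0.01)/30.736 = 0.4771.
C2 = (2*K*(1-X) - dt)/denom = 0.0565.
O2 = C0*I2 + C1*I1 + C2*O1
   = 0.4664*65 + 0.4771*61 + 0.0565*45
   = 61.96 m^3/s.

61.96


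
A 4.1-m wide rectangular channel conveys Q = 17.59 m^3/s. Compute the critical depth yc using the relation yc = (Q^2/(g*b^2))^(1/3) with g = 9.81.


Using yc = (Q^2 / (g * b^2))^(1/3):
Q^2 = 17.59^2 = 309.41.
g * b^2 = 9.81 * 4.1^2 = 9.81 * 16.81 = 164.91.
Q^2 / (g*b^2) = 309.41 / 164.91 = 1.8762.
yc = 1.8762^(1/3) = 1.2334 m.

1.2334


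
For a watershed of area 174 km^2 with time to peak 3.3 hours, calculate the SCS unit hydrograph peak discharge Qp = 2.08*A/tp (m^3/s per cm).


SCS formula: Qp = 2.08 * A / tp.
Qp = 2.08 * 174 / 3.3
   = 361.92 / 3.3
   = 109.67 m^3/s per cm.

109.67


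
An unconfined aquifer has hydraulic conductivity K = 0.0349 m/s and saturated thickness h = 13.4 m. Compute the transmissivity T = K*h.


Transmissivity is defined as T = K * h.
T = 0.0349 * 13.4
  = 0.4677 m^2/s.

0.4677


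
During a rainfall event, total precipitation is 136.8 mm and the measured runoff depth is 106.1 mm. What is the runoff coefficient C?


The runoff coefficient C = runoff depth / rainfall depth.
C = 106.1 / 136.8
  = 0.7756.

0.7756


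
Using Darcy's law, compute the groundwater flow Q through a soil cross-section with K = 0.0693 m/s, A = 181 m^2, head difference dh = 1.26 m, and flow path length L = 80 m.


Darcy's law: Q = K * A * i, where i = dh/L.
Hydraulic gradient i = 1.26 / 80 = 0.01575.
Q = 0.0693 * 181 * 0.01575
  = 0.1976 m^3/s.

0.1976


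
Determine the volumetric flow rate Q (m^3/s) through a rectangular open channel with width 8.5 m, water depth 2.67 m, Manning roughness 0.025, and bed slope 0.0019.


For a rectangular channel, the cross-sectional area A = b * y = 8.5 * 2.67 = 22.7 m^2.
The wetted perimeter P = b + 2y = 8.5 + 2*2.67 = 13.84 m.
Hydraulic radius R = A/P = 22.7/13.84 = 1.6398 m.
Velocity V = (1/n)*R^(2/3)*S^(1/2) = (1/0.025)*1.6398^(2/3)*0.0019^(1/2) = 2.4246 m/s.
Discharge Q = A * V = 22.7 * 2.4246 = 55.025 m^3/s.

55.025


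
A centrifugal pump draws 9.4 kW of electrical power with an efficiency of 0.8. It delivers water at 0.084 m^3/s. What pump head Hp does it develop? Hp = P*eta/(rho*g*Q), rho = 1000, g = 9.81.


Pump head formula: Hp = P * eta / (rho * g * Q).
Numerator: P * eta = 9.4 * 1000 * 0.8 = 7520.0 W.
Denominator: rho * g * Q = 1000 * 9.81 * 0.084 = 824.04.
Hp = 7520.0 / 824.04 = 9.13 m.

9.13


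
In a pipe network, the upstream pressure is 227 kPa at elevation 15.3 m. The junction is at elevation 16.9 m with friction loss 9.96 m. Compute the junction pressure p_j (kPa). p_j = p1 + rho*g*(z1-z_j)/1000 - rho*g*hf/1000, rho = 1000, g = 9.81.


Junction pressure: p_j = p1 + rho*g*(z1 - z_j)/1000 - rho*g*hf/1000.
Elevation term = 1000*9.81*(15.3 - 16.9)/1000 = -15.696 kPa.
Friction term = 1000*9.81*9.96/1000 = 97.708 kPa.
p_j = 227 + -15.696 - 97.708 = 113.6 kPa.

113.6


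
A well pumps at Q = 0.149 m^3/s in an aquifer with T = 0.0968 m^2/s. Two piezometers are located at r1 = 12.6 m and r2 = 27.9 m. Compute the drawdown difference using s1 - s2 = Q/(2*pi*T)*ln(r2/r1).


Thiem equation: s1 - s2 = Q/(2*pi*T) * ln(r2/r1).
ln(r2/r1) = ln(27.9/12.6) = 0.7949.
Q/(2*pi*T) = 0.149 / (2*pi*0.0968) = 0.149 / 0.6082 = 0.245.
s1 - s2 = 0.245 * 0.7949 = 0.1947 m.

0.1947


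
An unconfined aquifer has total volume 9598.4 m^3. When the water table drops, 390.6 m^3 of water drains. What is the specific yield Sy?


Specific yield Sy = Volume drained / Total volume.
Sy = 390.6 / 9598.4
   = 0.0407.

0.0407


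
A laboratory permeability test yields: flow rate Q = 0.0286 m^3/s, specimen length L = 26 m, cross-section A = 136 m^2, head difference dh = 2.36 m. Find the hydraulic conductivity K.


From K = Q*L / (A*dh):
Numerator: Q*L = 0.0286 * 26 = 0.7436.
Denominator: A*dh = 136 * 2.36 = 320.96.
K = 0.7436 / 320.96 = 0.002317 m/s.

0.002317


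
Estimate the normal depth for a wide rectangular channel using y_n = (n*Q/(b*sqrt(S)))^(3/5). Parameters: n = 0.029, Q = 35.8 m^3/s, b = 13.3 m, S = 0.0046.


We use the wide-channel approximation y_n = (n*Q/(b*sqrt(S)))^(3/5).
sqrt(S) = sqrt(0.0046) = 0.067823.
Numerator: n*Q = 0.029 * 35.8 = 1.0382.
Denominator: b*sqrt(S) = 13.3 * 0.067823 = 0.902046.
arg = 1.1509.
y_n = 1.1509^(3/5) = 1.088 m.

1.088


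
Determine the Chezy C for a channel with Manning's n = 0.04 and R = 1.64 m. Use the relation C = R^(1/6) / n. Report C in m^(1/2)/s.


The Chezy coefficient relates to Manning's n through C = R^(1/6) / n.
R^(1/6) = 1.64^(1/6) = 1.085944.
C = 1.085944 / 0.04 = 27.15 m^(1/2)/s.

27.15


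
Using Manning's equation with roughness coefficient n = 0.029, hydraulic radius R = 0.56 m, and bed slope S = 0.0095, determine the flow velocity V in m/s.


Manning's equation gives V = (1/n) * R^(2/3) * S^(1/2).
First, compute R^(2/3) = 0.56^(2/3) = 0.6794.
Next, S^(1/2) = 0.0095^(1/2) = 0.097468.
Then 1/n = 1/0.029 = 34.48.
V = 34.48 * 0.6794 * 0.097468 = 2.2834 m/s.

2.2834


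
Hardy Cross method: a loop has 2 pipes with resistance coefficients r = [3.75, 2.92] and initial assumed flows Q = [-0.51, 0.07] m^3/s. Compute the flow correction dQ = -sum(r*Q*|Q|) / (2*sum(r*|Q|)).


Numerator terms (r*Q*|Q|): 3.75*-0.51*|-0.51| = -0.9754; 2.92*0.07*|0.07| = 0.0143.
Sum of numerator = -0.9611.
Denominator terms (r*|Q|): 3.75*|-0.51| = 1.9125; 2.92*|0.07| = 0.2044.
2 * sum of denominator = 2 * 2.1169 = 4.2338.
dQ = --0.9611 / 4.2338 = 0.227 m^3/s.

0.227


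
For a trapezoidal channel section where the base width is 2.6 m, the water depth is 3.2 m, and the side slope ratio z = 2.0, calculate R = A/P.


For a trapezoidal section with side slope z:
A = (b + z*y)*y = (2.6 + 2.0*3.2)*3.2 = 28.8 m^2.
P = b + 2*y*sqrt(1 + z^2) = 2.6 + 2*3.2*sqrt(1 + 2.0^2) = 16.911 m.
R = A/P = 28.8 / 16.911 = 1.7031 m.

1.7031


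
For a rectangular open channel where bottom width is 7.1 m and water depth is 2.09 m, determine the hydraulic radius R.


For a rectangular section:
Flow area A = b * y = 7.1 * 2.09 = 14.84 m^2.
Wetted perimeter P = b + 2y = 7.1 + 2*2.09 = 11.28 m.
Hydraulic radius R = A/P = 14.84 / 11.28 = 1.3155 m.

1.3155


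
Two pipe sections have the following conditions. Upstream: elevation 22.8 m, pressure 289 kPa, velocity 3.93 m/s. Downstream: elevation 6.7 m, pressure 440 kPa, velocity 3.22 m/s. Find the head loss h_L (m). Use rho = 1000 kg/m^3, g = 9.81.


Total head at each section: H = z + p/(rho*g) + V^2/(2g).
H1 = 22.8 + 289*1000/(1000*9.81) + 3.93^2/(2*9.81)
   = 22.8 + 29.46 + 0.7872
   = 53.047 m.
H2 = 6.7 + 440*1000/(1000*9.81) + 3.22^2/(2*9.81)
   = 6.7 + 44.852 + 0.5285
   = 52.081 m.
h_L = H1 - H2 = 53.047 - 52.081 = 0.966 m.

0.966


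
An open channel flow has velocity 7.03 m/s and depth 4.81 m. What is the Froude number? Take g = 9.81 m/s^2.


The Froude number is defined as Fr = V / sqrt(g*y).
g*y = 9.81 * 4.81 = 47.1861.
sqrt(g*y) = sqrt(47.1861) = 6.8692.
Fr = 7.03 / 6.8692 = 1.0234.

1.0234


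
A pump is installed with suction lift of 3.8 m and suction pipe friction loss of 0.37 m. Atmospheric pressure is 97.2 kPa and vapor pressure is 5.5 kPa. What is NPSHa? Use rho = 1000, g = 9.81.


NPSHa = p_atm/(rho*g) - z_s - hf_s - p_vap/(rho*g).
p_atm/(rho*g) = 97.2*1000 / (1000*9.81) = 9.908 m.
p_vap/(rho*g) = 5.5*1000 / (1000*9.81) = 0.561 m.
NPSHa = 9.908 - 3.8 - 0.37 - 0.561
      = 5.18 m.

5.18


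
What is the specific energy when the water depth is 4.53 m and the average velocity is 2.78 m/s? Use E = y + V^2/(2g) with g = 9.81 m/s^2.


Specific energy E = y + V^2/(2g).
Velocity head = V^2/(2g) = 2.78^2 / (2*9.81) = 7.7284 / 19.62 = 0.3939 m.
E = 4.53 + 0.3939 = 4.9239 m.

4.9239


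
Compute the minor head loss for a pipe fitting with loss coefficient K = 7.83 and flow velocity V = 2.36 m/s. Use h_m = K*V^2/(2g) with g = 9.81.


Minor loss formula: h_m = K * V^2/(2g).
V^2 = 2.36^2 = 5.5696.
V^2/(2g) = 5.5696 / 19.62 = 0.2839 m.
h_m = 7.83 * 0.2839 = 2.2227 m.

2.2227


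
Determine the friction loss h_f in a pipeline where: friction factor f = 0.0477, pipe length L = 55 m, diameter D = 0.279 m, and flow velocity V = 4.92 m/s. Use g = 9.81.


Darcy-Weisbach equation: h_f = f * (L/D) * V^2/(2g).
f * L/D = 0.0477 * 55/0.279 = 9.4032.
V^2/(2g) = 4.92^2 / (2*9.81) = 24.2064 / 19.62 = 1.2338 m.
h_f = 9.4032 * 1.2338 = 11.601 m.

11.601


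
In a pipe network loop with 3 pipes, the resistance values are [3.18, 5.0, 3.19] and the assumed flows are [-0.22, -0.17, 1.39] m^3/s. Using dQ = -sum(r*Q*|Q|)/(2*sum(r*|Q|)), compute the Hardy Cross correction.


Numerator terms (r*Q*|Q|): 3.18*-0.22*|-0.22| = -0.1539; 5.0*-0.17*|-0.17| = -0.1445; 3.19*1.39*|1.39| = 6.1634.
Sum of numerator = 5.865.
Denominator terms (r*|Q|): 3.18*|-0.22| = 0.6996; 5.0*|-0.17| = 0.85; 3.19*|1.39| = 4.4341.
2 * sum of denominator = 2 * 5.9837 = 11.9674.
dQ = -5.865 / 11.9674 = -0.4901 m^3/s.

-0.4901


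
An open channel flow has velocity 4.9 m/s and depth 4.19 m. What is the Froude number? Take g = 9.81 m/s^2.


The Froude number is defined as Fr = V / sqrt(g*y).
g*y = 9.81 * 4.19 = 41.1039.
sqrt(g*y) = sqrt(41.1039) = 6.4112.
Fr = 4.9 / 6.4112 = 0.7643.

0.7643


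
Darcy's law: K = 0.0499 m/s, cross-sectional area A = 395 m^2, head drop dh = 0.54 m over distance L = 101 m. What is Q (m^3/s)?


Darcy's law: Q = K * A * i, where i = dh/L.
Hydraulic gradient i = 0.54 / 101 = 0.005347.
Q = 0.0499 * 395 * 0.005347
  = 0.1054 m^3/s.

0.1054


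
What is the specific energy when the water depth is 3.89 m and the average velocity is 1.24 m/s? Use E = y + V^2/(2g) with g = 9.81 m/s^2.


Specific energy E = y + V^2/(2g).
Velocity head = V^2/(2g) = 1.24^2 / (2*9.81) = 1.5376 / 19.62 = 0.0784 m.
E = 3.89 + 0.0784 = 3.9684 m.

3.9684


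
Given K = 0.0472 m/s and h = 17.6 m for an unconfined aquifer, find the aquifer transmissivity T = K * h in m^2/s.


Transmissivity is defined as T = K * h.
T = 0.0472 * 17.6
  = 0.8307 m^2/s.

0.8307


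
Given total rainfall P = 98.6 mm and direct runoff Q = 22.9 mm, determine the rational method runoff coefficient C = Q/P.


The runoff coefficient C = runoff depth / rainfall depth.
C = 22.9 / 98.6
  = 0.2323.

0.2323


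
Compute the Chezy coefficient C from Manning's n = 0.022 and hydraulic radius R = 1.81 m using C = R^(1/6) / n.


The Chezy coefficient relates to Manning's n through C = R^(1/6) / n.
R^(1/6) = 1.81^(1/6) = 1.103942.
C = 1.103942 / 0.022 = 50.18 m^(1/2)/s.

50.18


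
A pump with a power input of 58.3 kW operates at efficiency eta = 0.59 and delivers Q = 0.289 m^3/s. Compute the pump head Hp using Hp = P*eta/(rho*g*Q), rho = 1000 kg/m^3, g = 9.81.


Pump head formula: Hp = P * eta / (rho * g * Q).
Numerator: P * eta = 58.3 * 1000 * 0.59 = 34397.0 W.
Denominator: rho * g * Q = 1000 * 9.81 * 0.289 = 2835.09.
Hp = 34397.0 / 2835.09 = 12.13 m.

12.13


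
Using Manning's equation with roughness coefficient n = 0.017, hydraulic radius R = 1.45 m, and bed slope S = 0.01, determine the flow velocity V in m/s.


Manning's equation gives V = (1/n) * R^(2/3) * S^(1/2).
First, compute R^(2/3) = 1.45^(2/3) = 1.2811.
Next, S^(1/2) = 0.01^(1/2) = 0.1.
Then 1/n = 1/0.017 = 58.82.
V = 58.82 * 1.2811 * 0.1 = 7.5358 m/s.

7.5358


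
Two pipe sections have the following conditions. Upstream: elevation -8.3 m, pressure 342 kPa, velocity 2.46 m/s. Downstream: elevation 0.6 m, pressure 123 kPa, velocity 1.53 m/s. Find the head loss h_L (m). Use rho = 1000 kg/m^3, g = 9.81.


Total head at each section: H = z + p/(rho*g) + V^2/(2g).
H1 = -8.3 + 342*1000/(1000*9.81) + 2.46^2/(2*9.81)
   = -8.3 + 34.862 + 0.3084
   = 26.871 m.
H2 = 0.6 + 123*1000/(1000*9.81) + 1.53^2/(2*9.81)
   = 0.6 + 12.538 + 0.1193
   = 13.258 m.
h_L = H1 - H2 = 26.871 - 13.258 = 13.613 m.

13.613


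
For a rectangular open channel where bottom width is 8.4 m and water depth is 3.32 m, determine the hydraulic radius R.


For a rectangular section:
Flow area A = b * y = 8.4 * 3.32 = 27.89 m^2.
Wetted perimeter P = b + 2y = 8.4 + 2*3.32 = 15.04 m.
Hydraulic radius R = A/P = 27.89 / 15.04 = 1.8543 m.

1.8543


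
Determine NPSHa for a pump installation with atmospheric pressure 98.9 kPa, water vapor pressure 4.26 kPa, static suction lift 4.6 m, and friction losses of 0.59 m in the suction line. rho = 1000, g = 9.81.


NPSHa = p_atm/(rho*g) - z_s - hf_s - p_vap/(rho*g).
p_atm/(rho*g) = 98.9*1000 / (1000*9.81) = 10.082 m.
p_vap/(rho*g) = 4.26*1000 / (1000*9.81) = 0.434 m.
NPSHa = 10.082 - 4.6 - 0.59 - 0.434
      = 4.46 m.

4.46


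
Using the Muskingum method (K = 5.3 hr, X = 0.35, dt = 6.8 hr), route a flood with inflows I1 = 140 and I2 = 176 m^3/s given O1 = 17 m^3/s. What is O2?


Muskingum coefficients:
denom = 2*K*(1-X) + dt = 2*5.3*(1-0.35) + 6.8 = 13.69.
C0 = (dt - 2*K*X)/denom = (6.8 - 2*5.3*0.35)/13.69 = 0.2257.
C1 = (dt + 2*K*X)/denom = (6.8 + 2*5.3*0.35)/13.69 = 0.7677.
C2 = (2*K*(1-X) - dt)/denom = 0.0066.
O2 = C0*I2 + C1*I1 + C2*O1
   = 0.2257*176 + 0.7677*140 + 0.0066*17
   = 147.32 m^3/s.

147.32


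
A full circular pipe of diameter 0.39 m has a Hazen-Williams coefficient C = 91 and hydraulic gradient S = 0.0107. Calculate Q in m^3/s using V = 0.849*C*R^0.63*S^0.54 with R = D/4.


For a full circular pipe, R = D/4 = 0.39/4 = 0.0975 m.
V = 0.849 * 91 * 0.0975^0.63 * 0.0107^0.54
  = 0.849 * 91 * 0.230713 * 0.086271
  = 1.5378 m/s.
Pipe area A = pi*D^2/4 = pi*0.39^2/4 = 0.1195 m^2.
Q = A * V = 0.1195 * 1.5378 = 0.1837 m^3/s.

0.1837


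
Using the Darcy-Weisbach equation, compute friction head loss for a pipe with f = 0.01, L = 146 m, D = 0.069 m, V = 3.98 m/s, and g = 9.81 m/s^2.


Darcy-Weisbach equation: h_f = f * (L/D) * V^2/(2g).
f * L/D = 0.01 * 146/0.069 = 21.1594.
V^2/(2g) = 3.98^2 / (2*9.81) = 15.8404 / 19.62 = 0.8074 m.
h_f = 21.1594 * 0.8074 = 17.083 m.

17.083


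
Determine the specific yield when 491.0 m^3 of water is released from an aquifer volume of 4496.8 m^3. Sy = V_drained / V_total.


Specific yield Sy = Volume drained / Total volume.
Sy = 491.0 / 4496.8
   = 0.1092.

0.1092


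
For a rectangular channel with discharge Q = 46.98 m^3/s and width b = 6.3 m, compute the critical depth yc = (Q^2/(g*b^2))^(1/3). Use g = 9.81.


Using yc = (Q^2 / (g * b^2))^(1/3):
Q^2 = 46.98^2 = 2207.12.
g * b^2 = 9.81 * 6.3^2 = 9.81 * 39.69 = 389.36.
Q^2 / (g*b^2) = 2207.12 / 389.36 = 5.6686.
yc = 5.6686^(1/3) = 1.783 m.

1.783


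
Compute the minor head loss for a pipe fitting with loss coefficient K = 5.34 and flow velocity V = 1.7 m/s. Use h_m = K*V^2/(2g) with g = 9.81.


Minor loss formula: h_m = K * V^2/(2g).
V^2 = 1.7^2 = 2.89.
V^2/(2g) = 2.89 / 19.62 = 0.1473 m.
h_m = 5.34 * 0.1473 = 0.7866 m.

0.7866


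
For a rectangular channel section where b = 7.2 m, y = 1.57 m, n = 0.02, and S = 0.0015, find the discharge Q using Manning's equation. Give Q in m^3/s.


For a rectangular channel, the cross-sectional area A = b * y = 7.2 * 1.57 = 11.3 m^2.
The wetted perimeter P = b + 2y = 7.2 + 2*1.57 = 10.34 m.
Hydraulic radius R = A/P = 11.3/10.34 = 1.0932 m.
Velocity V = (1/n)*R^(2/3)*S^(1/2) = (1/0.02)*1.0932^(2/3)*0.0015^(1/2) = 2.0551 m/s.
Discharge Q = A * V = 11.3 * 2.0551 = 23.23 m^3/s.

23.23


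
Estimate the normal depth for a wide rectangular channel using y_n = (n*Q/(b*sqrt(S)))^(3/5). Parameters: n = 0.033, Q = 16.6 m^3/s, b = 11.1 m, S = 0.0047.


We use the wide-channel approximation y_n = (n*Q/(b*sqrt(S)))^(3/5).
sqrt(S) = sqrt(0.0047) = 0.068557.
Numerator: n*Q = 0.033 * 16.6 = 0.5478.
Denominator: b*sqrt(S) = 11.1 * 0.068557 = 0.760983.
arg = 0.7199.
y_n = 0.7199^(3/5) = 0.821 m.

0.821


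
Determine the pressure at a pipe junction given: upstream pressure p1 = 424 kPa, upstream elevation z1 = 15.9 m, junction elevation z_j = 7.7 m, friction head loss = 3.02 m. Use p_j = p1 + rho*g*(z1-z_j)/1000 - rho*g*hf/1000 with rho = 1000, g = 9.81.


Junction pressure: p_j = p1 + rho*g*(z1 - z_j)/1000 - rho*g*hf/1000.
Elevation term = 1000*9.81*(15.9 - 7.7)/1000 = 80.442 kPa.
Friction term = 1000*9.81*3.02/1000 = 29.626 kPa.
p_j = 424 + 80.442 - 29.626 = 474.82 kPa.

474.82


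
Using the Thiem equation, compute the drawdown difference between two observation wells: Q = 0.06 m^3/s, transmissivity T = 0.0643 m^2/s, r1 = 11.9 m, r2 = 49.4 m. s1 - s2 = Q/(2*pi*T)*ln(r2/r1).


Thiem equation: s1 - s2 = Q/(2*pi*T) * ln(r2/r1).
ln(r2/r1) = ln(49.4/11.9) = 1.4234.
Q/(2*pi*T) = 0.06 / (2*pi*0.0643) = 0.06 / 0.404 = 0.1485.
s1 - s2 = 0.1485 * 1.4234 = 0.2114 m.

0.2114


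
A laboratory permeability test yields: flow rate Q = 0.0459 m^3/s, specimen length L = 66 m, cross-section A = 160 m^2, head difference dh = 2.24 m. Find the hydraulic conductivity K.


From K = Q*L / (A*dh):
Numerator: Q*L = 0.0459 * 66 = 3.0294.
Denominator: A*dh = 160 * 2.24 = 358.4.
K = 3.0294 / 358.4 = 0.008453 m/s.

0.008453


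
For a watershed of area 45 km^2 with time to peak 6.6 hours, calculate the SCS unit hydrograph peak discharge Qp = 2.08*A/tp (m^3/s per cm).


SCS formula: Qp = 2.08 * A / tp.
Qp = 2.08 * 45 / 6.6
   = 93.6 / 6.6
   = 14.18 m^3/s per cm.

14.18


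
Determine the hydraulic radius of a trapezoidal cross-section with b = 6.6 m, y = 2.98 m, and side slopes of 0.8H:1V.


For a trapezoidal section with side slope z:
A = (b + z*y)*y = (6.6 + 0.8*2.98)*2.98 = 26.772 m^2.
P = b + 2*y*sqrt(1 + z^2) = 6.6 + 2*2.98*sqrt(1 + 0.8^2) = 14.233 m.
R = A/P = 26.772 / 14.233 = 1.8811 m.

1.8811


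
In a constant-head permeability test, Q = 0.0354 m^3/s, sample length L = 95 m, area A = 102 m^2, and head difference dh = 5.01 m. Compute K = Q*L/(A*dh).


From K = Q*L / (A*dh):
Numerator: Q*L = 0.0354 * 95 = 3.363.
Denominator: A*dh = 102 * 5.01 = 511.02.
K = 3.363 / 511.02 = 0.006581 m/s.

0.006581


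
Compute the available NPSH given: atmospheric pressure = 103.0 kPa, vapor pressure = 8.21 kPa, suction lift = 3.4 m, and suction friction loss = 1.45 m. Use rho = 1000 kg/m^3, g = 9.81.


NPSHa = p_atm/(rho*g) - z_s - hf_s - p_vap/(rho*g).
p_atm/(rho*g) = 103.0*1000 / (1000*9.81) = 10.499 m.
p_vap/(rho*g) = 8.21*1000 / (1000*9.81) = 0.837 m.
NPSHa = 10.499 - 3.4 - 1.45 - 0.837
      = 4.81 m.

4.81


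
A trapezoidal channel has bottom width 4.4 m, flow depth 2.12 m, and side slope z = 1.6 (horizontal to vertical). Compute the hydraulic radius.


For a trapezoidal section with side slope z:
A = (b + z*y)*y = (4.4 + 1.6*2.12)*2.12 = 16.519 m^2.
P = b + 2*y*sqrt(1 + z^2) = 4.4 + 2*2.12*sqrt(1 + 1.6^2) = 12.4 m.
R = A/P = 16.519 / 12.4 = 1.3322 m.

1.3322


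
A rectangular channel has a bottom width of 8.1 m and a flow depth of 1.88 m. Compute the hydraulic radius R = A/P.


For a rectangular section:
Flow area A = b * y = 8.1 * 1.88 = 15.23 m^2.
Wetted perimeter P = b + 2y = 8.1 + 2*1.88 = 11.86 m.
Hydraulic radius R = A/P = 15.23 / 11.86 = 1.284 m.

1.284


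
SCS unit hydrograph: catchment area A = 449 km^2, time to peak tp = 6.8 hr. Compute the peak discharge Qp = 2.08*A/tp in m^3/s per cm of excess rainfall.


SCS formula: Qp = 2.08 * A / tp.
Qp = 2.08 * 449 / 6.8
   = 933.92 / 6.8
   = 137.34 m^3/s per cm.

137.34


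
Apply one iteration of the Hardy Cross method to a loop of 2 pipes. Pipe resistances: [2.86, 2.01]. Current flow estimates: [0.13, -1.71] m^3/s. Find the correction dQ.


Numerator terms (r*Q*|Q|): 2.86*0.13*|0.13| = 0.0483; 2.01*-1.71*|-1.71| = -5.8774.
Sum of numerator = -5.8291.
Denominator terms (r*|Q|): 2.86*|0.13| = 0.3718; 2.01*|-1.71| = 3.4371.
2 * sum of denominator = 2 * 3.8089 = 7.6178.
dQ = --5.8291 / 7.6178 = 0.7652 m^3/s.

0.7652


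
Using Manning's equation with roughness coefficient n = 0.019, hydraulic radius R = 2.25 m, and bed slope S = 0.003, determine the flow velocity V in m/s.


Manning's equation gives V = (1/n) * R^(2/3) * S^(1/2).
First, compute R^(2/3) = 2.25^(2/3) = 1.7171.
Next, S^(1/2) = 0.003^(1/2) = 0.054772.
Then 1/n = 1/0.019 = 52.63.
V = 52.63 * 1.7171 * 0.054772 = 4.9499 m/s.

4.9499


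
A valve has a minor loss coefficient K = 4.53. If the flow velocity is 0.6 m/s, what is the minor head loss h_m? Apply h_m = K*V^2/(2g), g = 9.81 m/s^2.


Minor loss formula: h_m = K * V^2/(2g).
V^2 = 0.6^2 = 0.36.
V^2/(2g) = 0.36 / 19.62 = 0.0183 m.
h_m = 4.53 * 0.0183 = 0.0831 m.

0.0831


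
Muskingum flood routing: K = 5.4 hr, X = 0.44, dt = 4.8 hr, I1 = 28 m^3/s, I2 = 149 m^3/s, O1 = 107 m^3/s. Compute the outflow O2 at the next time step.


Muskingum coefficients:
denom = 2*K*(1-X) + dt = 2*5.4*(1-0.44) + 4.8 = 10.848.
C0 = (dt - 2*K*X)/denom = (4.8 - 2*5.4*0.44)/10.848 = 0.0044.
C1 = (dt + 2*K*X)/denom = (4.8 + 2*5.4*0.44)/10.848 = 0.8805.
C2 = (2*K*(1-X) - dt)/denom = 0.115.
O2 = C0*I2 + C1*I1 + C2*O1
   = 0.0044*149 + 0.8805*28 + 0.115*107
   = 37.62 m^3/s.

37.62


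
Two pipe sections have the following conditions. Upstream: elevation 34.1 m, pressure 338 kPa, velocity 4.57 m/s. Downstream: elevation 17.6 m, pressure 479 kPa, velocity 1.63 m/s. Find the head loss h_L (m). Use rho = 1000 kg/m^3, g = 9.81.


Total head at each section: H = z + p/(rho*g) + V^2/(2g).
H1 = 34.1 + 338*1000/(1000*9.81) + 4.57^2/(2*9.81)
   = 34.1 + 34.455 + 1.0645
   = 69.619 m.
H2 = 17.6 + 479*1000/(1000*9.81) + 1.63^2/(2*9.81)
   = 17.6 + 48.828 + 0.1354
   = 66.563 m.
h_L = H1 - H2 = 69.619 - 66.563 = 3.056 m.

3.056


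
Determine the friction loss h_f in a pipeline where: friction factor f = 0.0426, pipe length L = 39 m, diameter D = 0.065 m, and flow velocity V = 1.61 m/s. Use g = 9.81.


Darcy-Weisbach equation: h_f = f * (L/D) * V^2/(2g).
f * L/D = 0.0426 * 39/0.065 = 25.56.
V^2/(2g) = 1.61^2 / (2*9.81) = 2.5921 / 19.62 = 0.1321 m.
h_f = 25.56 * 0.1321 = 3.377 m.

3.377


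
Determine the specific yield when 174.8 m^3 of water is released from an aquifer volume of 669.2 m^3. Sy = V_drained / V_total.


Specific yield Sy = Volume drained / Total volume.
Sy = 174.8 / 669.2
   = 0.2612.

0.2612


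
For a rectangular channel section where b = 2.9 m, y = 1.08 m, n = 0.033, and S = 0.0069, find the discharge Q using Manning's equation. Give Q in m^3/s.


For a rectangular channel, the cross-sectional area A = b * y = 2.9 * 1.08 = 3.13 m^2.
The wetted perimeter P = b + 2y = 2.9 + 2*1.08 = 5.06 m.
Hydraulic radius R = A/P = 3.13/5.06 = 0.619 m.
Velocity V = (1/n)*R^(2/3)*S^(1/2) = (1/0.033)*0.619^(2/3)*0.0069^(1/2) = 1.8282 m/s.
Discharge Q = A * V = 3.13 * 1.8282 = 5.726 m^3/s.

5.726


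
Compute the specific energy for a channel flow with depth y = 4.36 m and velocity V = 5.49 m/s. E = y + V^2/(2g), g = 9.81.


Specific energy E = y + V^2/(2g).
Velocity head = V^2/(2g) = 5.49^2 / (2*9.81) = 30.1401 / 19.62 = 1.5362 m.
E = 4.36 + 1.5362 = 5.8962 m.

5.8962


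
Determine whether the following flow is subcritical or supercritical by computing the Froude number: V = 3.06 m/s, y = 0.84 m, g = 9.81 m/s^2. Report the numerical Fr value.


The Froude number is defined as Fr = V / sqrt(g*y).
g*y = 9.81 * 0.84 = 8.2404.
sqrt(g*y) = sqrt(8.2404) = 2.8706.
Fr = 3.06 / 2.8706 = 1.066.
Since Fr > 1, the flow is supercritical.

1.066


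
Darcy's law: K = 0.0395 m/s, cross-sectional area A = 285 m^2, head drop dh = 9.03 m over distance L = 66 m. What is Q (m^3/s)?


Darcy's law: Q = K * A * i, where i = dh/L.
Hydraulic gradient i = 9.03 / 66 = 0.136818.
Q = 0.0395 * 285 * 0.136818
  = 1.5402 m^3/s.

1.5402


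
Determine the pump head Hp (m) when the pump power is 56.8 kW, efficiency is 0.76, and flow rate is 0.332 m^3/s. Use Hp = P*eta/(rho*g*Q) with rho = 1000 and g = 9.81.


Pump head formula: Hp = P * eta / (rho * g * Q).
Numerator: P * eta = 56.8 * 1000 * 0.76 = 43168.0 W.
Denominator: rho * g * Q = 1000 * 9.81 * 0.332 = 3256.92.
Hp = 43168.0 / 3256.92 = 13.25 m.

13.25


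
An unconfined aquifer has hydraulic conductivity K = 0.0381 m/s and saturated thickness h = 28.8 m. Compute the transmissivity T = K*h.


Transmissivity is defined as T = K * h.
T = 0.0381 * 28.8
  = 1.0973 m^2/s.

1.0973


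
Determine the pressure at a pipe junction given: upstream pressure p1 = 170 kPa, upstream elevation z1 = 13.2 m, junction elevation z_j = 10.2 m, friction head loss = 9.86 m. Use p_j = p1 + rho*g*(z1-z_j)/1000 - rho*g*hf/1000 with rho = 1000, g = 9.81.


Junction pressure: p_j = p1 + rho*g*(z1 - z_j)/1000 - rho*g*hf/1000.
Elevation term = 1000*9.81*(13.2 - 10.2)/1000 = 29.43 kPa.
Friction term = 1000*9.81*9.86/1000 = 96.727 kPa.
p_j = 170 + 29.43 - 96.727 = 102.7 kPa.

102.7


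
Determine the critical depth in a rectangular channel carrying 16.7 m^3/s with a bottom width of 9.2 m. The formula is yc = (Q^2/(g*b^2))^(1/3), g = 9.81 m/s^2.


Using yc = (Q^2 / (g * b^2))^(1/3):
Q^2 = 16.7^2 = 278.89.
g * b^2 = 9.81 * 9.2^2 = 9.81 * 84.64 = 830.32.
Q^2 / (g*b^2) = 278.89 / 830.32 = 0.3359.
yc = 0.3359^(1/3) = 0.6951 m.

0.6951


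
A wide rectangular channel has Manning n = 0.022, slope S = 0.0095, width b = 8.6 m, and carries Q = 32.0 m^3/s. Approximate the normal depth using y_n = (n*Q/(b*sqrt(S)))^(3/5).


We use the wide-channel approximation y_n = (n*Q/(b*sqrt(S)))^(3/5).
sqrt(S) = sqrt(0.0095) = 0.097468.
Numerator: n*Q = 0.022 * 32.0 = 0.704.
Denominator: b*sqrt(S) = 8.6 * 0.097468 = 0.838225.
arg = 0.8399.
y_n = 0.8399^(3/5) = 0.9006 m.

0.9006


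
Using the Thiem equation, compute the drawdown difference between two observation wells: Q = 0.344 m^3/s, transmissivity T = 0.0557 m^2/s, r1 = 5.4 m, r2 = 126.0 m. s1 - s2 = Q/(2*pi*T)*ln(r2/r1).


Thiem equation: s1 - s2 = Q/(2*pi*T) * ln(r2/r1).
ln(r2/r1) = ln(126.0/5.4) = 3.1499.
Q/(2*pi*T) = 0.344 / (2*pi*0.0557) = 0.344 / 0.35 = 0.9829.
s1 - s2 = 0.9829 * 3.1499 = 3.0961 m.

3.0961


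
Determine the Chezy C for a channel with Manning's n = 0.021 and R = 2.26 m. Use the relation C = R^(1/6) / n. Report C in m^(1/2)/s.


The Chezy coefficient relates to Manning's n through C = R^(1/6) / n.
R^(1/6) = 2.26^(1/6) = 1.145561.
C = 1.145561 / 0.021 = 54.55 m^(1/2)/s.

54.55


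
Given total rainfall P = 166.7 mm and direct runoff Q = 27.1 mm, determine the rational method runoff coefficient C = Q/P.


The runoff coefficient C = runoff depth / rainfall depth.
C = 27.1 / 166.7
  = 0.1626.

0.1626


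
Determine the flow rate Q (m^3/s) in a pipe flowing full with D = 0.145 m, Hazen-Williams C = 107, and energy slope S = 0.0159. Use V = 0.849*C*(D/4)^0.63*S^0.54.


For a full circular pipe, R = D/4 = 0.145/4 = 0.0362 m.
V = 0.849 * 107 * 0.0362^0.63 * 0.0159^0.54
  = 0.849 * 107 * 0.123698 * 0.106845
  = 1.2006 m/s.
Pipe area A = pi*D^2/4 = pi*0.145^2/4 = 0.0165 m^2.
Q = A * V = 0.0165 * 1.2006 = 0.0198 m^3/s.

0.0198


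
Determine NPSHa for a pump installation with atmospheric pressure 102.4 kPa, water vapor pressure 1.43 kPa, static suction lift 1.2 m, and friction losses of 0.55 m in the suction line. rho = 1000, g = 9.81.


NPSHa = p_atm/(rho*g) - z_s - hf_s - p_vap/(rho*g).
p_atm/(rho*g) = 102.4*1000 / (1000*9.81) = 10.438 m.
p_vap/(rho*g) = 1.43*1000 / (1000*9.81) = 0.146 m.
NPSHa = 10.438 - 1.2 - 0.55 - 0.146
      = 8.54 m.

8.54


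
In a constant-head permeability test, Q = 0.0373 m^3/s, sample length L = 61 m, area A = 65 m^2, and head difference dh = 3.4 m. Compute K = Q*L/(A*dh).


From K = Q*L / (A*dh):
Numerator: Q*L = 0.0373 * 61 = 2.2753.
Denominator: A*dh = 65 * 3.4 = 221.0.
K = 2.2753 / 221.0 = 0.010295 m/s.

0.010295


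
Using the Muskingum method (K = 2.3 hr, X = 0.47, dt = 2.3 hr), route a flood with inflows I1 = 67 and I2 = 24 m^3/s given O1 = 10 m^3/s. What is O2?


Muskingum coefficients:
denom = 2*K*(1-X) + dt = 2*2.3*(1-0.47) + 2.3 = 4.738.
C0 = (dt - 2*K*X)/denom = (2.3 - 2*2.3*0.47)/4.738 = 0.0291.
C1 = (dt + 2*K*X)/denom = (2.3 + 2*2.3*0.47)/4.738 = 0.9417.
C2 = (2*K*(1-X) - dt)/denom = 0.0291.
O2 = C0*I2 + C1*I1 + C2*O1
   = 0.0291*24 + 0.9417*67 + 0.0291*10
   = 64.09 m^3/s.

64.09


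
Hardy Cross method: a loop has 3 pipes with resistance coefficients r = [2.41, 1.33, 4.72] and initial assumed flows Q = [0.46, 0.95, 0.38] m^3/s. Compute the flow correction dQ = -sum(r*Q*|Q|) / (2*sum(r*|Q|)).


Numerator terms (r*Q*|Q|): 2.41*0.46*|0.46| = 0.51; 1.33*0.95*|0.95| = 1.2003; 4.72*0.38*|0.38| = 0.6816.
Sum of numerator = 2.3918.
Denominator terms (r*|Q|): 2.41*|0.46| = 1.1086; 1.33*|0.95| = 1.2635; 4.72*|0.38| = 1.7936.
2 * sum of denominator = 2 * 4.1657 = 8.3314.
dQ = -2.3918 / 8.3314 = -0.2871 m^3/s.

-0.2871


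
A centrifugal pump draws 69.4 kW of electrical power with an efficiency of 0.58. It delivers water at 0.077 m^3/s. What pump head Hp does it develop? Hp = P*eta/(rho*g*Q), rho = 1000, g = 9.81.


Pump head formula: Hp = P * eta / (rho * g * Q).
Numerator: P * eta = 69.4 * 1000 * 0.58 = 40252.0 W.
Denominator: rho * g * Q = 1000 * 9.81 * 0.077 = 755.37.
Hp = 40252.0 / 755.37 = 53.29 m.

53.29


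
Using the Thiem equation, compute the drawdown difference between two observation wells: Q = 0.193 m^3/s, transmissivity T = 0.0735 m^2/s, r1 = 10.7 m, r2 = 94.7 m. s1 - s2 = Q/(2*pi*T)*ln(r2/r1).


Thiem equation: s1 - s2 = Q/(2*pi*T) * ln(r2/r1).
ln(r2/r1) = ln(94.7/10.7) = 2.1805.
Q/(2*pi*T) = 0.193 / (2*pi*0.0735) = 0.193 / 0.4618 = 0.4179.
s1 - s2 = 0.4179 * 2.1805 = 0.9113 m.

0.9113


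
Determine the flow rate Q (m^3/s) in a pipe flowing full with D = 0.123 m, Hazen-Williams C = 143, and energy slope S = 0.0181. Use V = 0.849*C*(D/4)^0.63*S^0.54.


For a full circular pipe, R = D/4 = 0.123/4 = 0.0307 m.
V = 0.849 * 143 * 0.0307^0.63 * 0.0181^0.54
  = 0.849 * 143 * 0.111517 * 0.11459
  = 1.5514 m/s.
Pipe area A = pi*D^2/4 = pi*0.123^2/4 = 0.0119 m^2.
Q = A * V = 0.0119 * 1.5514 = 0.0184 m^3/s.

0.0184


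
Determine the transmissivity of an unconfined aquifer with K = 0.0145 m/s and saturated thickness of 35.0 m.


Transmissivity is defined as T = K * h.
T = 0.0145 * 35.0
  = 0.5075 m^2/s.

0.5075


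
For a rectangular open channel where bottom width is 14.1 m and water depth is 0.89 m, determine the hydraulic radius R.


For a rectangular section:
Flow area A = b * y = 14.1 * 0.89 = 12.55 m^2.
Wetted perimeter P = b + 2y = 14.1 + 2*0.89 = 15.88 m.
Hydraulic radius R = A/P = 12.55 / 15.88 = 0.7902 m.

0.7902
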